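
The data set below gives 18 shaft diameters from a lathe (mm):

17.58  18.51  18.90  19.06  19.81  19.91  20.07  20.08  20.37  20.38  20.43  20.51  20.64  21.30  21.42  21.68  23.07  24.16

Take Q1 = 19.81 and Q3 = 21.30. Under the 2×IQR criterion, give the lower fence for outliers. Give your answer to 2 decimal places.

IQR = Q3 − Q1 = 21.30 − 19.81 = 1.49.
Lower fence = Q1 − 2·IQR = 19.81 − 2.98 = 16.83.
Upper fence = Q3 + 2·IQR = 21.30 + 2.98 = 24.28.

16.83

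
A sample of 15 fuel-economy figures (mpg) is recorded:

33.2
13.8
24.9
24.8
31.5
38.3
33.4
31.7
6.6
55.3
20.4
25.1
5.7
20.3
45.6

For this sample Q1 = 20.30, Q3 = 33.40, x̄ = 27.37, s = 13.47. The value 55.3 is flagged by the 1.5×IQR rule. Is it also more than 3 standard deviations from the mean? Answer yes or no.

no

z = (55.3 − 27.37) / 13.47 = 2.07.
|z| = 2.07 ≤ 3.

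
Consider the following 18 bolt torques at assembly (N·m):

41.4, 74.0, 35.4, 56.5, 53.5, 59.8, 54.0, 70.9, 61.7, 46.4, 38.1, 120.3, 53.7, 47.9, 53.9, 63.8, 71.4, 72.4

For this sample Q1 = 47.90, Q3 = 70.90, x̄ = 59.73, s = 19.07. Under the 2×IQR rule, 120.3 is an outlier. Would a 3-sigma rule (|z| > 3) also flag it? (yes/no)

z = (120.3 − 59.73) / 19.07 = 3.18.
|z| = 3.18 > 3.

yes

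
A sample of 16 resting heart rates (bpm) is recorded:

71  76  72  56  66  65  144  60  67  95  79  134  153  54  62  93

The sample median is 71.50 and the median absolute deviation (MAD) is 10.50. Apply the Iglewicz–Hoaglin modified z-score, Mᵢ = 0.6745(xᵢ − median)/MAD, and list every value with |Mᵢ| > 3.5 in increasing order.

|Mᵢ| > 3.5 ⇔ |xᵢ − 71.50| > 3.5·10.50/0.6745 = 54.48.
So outliers lie outside [17.02, 125.98].
134: M = 4.01 → outlier.
144: M = 4.66 → outlier.
153: M = 5.24 → outlier.

134, 144, 153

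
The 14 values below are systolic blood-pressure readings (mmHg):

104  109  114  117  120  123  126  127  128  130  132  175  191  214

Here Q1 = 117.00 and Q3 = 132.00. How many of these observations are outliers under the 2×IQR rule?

IQR = 15.00; fences at 117.00 − 30.00 = 87.00 and 132.00 + 30.00 = 162.00.
Outside the cutoffs: 175, 191, 214.

3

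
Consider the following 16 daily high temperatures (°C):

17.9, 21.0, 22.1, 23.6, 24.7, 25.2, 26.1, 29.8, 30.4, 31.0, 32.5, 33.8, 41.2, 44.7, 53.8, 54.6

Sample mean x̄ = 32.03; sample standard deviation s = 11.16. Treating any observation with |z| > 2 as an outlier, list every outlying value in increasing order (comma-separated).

Cutoffs at x̄ ± 2s: 32.03 ± 2·11.16 = [9.71, 54.35].
54.6: z = 2.02, |z| > 2 → outlier.
Every other value lies within [9.71, 54.35].

54.6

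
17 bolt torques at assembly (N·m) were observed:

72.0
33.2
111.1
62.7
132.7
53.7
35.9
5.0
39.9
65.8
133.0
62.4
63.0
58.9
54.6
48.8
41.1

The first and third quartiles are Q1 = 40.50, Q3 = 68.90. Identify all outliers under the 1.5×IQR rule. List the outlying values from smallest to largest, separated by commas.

132.7, 133.0

IQR = Q3 − Q1 = 68.90 − 40.50 = 28.40.
Lower fence = Q1 − 1.5·IQR = 40.50 − 42.60 = -2.10.
Upper fence = Q3 + 1.5·IQR = 68.90 + 42.60 = 111.50.
132.7 > 111.50 → outlier.
133.0 > 111.50 → outlier.
All remaining values lie within [-2.10, 111.50].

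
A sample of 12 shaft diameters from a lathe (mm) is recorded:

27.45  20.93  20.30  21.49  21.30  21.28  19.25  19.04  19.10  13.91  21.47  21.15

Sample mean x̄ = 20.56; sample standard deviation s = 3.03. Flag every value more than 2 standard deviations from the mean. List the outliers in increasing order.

Cutoffs at x̄ ± 2s: 20.56 ± 2·3.03 = [14.50, 26.62].
13.91: z = -2.19, |z| > 2 → outlier.
27.45: z = 2.27, |z| > 2 → outlier.
Every other value lies within [14.50, 26.62].

13.91, 27.45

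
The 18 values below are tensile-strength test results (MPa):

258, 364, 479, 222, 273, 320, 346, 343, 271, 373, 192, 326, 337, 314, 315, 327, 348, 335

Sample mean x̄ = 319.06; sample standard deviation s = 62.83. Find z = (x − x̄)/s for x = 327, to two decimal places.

0.13

z = (327 − 319.06) / 62.83 = 0.13.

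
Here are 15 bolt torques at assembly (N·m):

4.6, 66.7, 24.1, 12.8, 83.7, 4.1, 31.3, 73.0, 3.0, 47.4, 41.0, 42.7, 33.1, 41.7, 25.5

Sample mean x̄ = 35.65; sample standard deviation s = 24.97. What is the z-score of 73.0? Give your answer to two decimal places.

1.50

z = (73.0 − 35.65) / 24.97 = 1.50.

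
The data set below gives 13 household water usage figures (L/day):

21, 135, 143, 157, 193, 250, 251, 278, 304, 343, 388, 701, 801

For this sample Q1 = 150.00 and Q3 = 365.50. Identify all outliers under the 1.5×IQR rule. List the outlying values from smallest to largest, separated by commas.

IQR = Q3 − Q1 = 365.50 − 150.00 = 215.50.
Lower fence = Q1 − 1.5·IQR = 150.00 − 323.25 = -173.25.
Upper fence = Q3 + 1.5·IQR = 365.50 + 323.25 = 688.75.
701 > 688.75 → outlier.
801 > 688.75 → outlier.
All remaining values lie within [-173.25, 688.75].

701, 801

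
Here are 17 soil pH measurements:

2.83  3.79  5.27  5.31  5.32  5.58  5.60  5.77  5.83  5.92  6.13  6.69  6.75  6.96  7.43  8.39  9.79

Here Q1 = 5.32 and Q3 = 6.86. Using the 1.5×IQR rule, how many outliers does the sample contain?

IQR = 1.54; fences at 5.32 − 2.31 = 3.01 and 6.86 + 2.31 = 9.17.
Outside the cutoffs: 2.83, 9.79.

2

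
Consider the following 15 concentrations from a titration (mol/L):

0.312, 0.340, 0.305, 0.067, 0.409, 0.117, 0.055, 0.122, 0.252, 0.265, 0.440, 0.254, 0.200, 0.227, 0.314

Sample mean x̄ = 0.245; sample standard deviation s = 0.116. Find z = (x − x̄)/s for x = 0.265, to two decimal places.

0.17

z = (0.265 − 0.245) / 0.116 = 0.17.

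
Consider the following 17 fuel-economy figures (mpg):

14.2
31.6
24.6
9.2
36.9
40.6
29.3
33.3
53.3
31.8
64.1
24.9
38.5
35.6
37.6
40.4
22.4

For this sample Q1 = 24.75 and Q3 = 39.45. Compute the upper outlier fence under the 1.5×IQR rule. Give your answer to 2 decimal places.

61.50

IQR = Q3 − Q1 = 39.45 − 24.75 = 14.70.
Lower fence = Q1 − 1.5·IQR = 24.75 − 22.05 = 2.70.
Upper fence = Q3 + 1.5·IQR = 39.45 + 22.05 = 61.50.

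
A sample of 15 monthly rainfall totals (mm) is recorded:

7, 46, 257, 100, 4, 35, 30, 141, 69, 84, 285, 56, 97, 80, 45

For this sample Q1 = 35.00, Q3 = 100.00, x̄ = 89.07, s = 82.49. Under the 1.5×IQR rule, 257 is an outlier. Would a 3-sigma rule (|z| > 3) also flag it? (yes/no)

no

z = (257 − 89.07) / 82.49 = 2.04.
|z| = 2.04 ≤ 3.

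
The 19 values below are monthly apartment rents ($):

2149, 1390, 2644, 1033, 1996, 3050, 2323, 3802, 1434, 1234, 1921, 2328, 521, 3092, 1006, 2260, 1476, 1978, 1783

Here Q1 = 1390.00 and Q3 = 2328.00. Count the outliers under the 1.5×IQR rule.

1

IQR = 938.00; fences at 1390.00 − 1407.00 = -17.00 and 2328.00 + 1407.00 = 3735.00.
Outside the cutoffs: 3802.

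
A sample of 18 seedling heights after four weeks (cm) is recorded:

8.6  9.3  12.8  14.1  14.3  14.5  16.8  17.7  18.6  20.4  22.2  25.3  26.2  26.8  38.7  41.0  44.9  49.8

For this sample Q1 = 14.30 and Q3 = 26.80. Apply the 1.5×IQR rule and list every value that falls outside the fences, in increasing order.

49.8

IQR = Q3 − Q1 = 26.80 − 14.30 = 12.50.
Lower fence = Q1 − 1.5·IQR = 14.30 − 18.75 = -4.45.
Upper fence = Q3 + 1.5·IQR = 26.80 + 18.75 = 45.55.
49.8 > 45.55 → outlier.
All remaining values lie within [-4.45, 45.55].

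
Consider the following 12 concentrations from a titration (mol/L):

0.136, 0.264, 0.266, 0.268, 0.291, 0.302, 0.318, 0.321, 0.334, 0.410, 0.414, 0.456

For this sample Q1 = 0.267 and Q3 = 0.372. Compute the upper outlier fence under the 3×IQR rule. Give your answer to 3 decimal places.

IQR = Q3 − Q1 = 0.372 − 0.267 = 0.105.
Lower fence = Q1 − 3·IQR = 0.267 − 0.315 = -0.048.
Upper fence = Q3 + 3·IQR = 0.372 + 0.315 = 0.687.

0.687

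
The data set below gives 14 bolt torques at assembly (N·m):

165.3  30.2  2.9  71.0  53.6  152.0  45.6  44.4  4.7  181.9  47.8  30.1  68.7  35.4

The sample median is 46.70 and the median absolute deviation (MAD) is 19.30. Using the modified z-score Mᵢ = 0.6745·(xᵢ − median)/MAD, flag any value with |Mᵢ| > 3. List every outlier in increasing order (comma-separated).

|Mᵢ| > 3 ⇔ |xᵢ − 46.70| > 3·19.30/0.6745 = 85.84.
So outliers lie outside [-39.14, 132.54].
152.0: M = 3.68 → outlier.
165.3: M = 4.14 → outlier.
181.9: M = 4.72 → outlier.

152.0, 165.3, 181.9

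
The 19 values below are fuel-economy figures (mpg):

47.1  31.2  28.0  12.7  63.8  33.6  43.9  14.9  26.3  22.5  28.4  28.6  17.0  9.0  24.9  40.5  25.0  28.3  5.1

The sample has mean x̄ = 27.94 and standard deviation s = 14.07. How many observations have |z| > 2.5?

1

Cutoffs: x̄ ± 2.5s = [-7.235, 63.115].
Outside the cutoffs: 63.8.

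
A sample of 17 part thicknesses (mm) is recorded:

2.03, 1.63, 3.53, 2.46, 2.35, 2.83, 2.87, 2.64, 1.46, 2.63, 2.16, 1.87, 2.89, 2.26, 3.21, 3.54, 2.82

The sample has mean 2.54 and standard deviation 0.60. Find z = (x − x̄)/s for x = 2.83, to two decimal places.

z = (2.83 − 2.54) / 0.60 = 0.48.

0.48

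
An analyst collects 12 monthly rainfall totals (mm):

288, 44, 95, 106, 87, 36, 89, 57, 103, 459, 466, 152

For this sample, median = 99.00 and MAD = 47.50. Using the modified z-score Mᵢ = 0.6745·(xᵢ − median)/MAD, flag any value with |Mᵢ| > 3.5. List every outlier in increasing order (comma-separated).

459, 466

|Mᵢ| > 3.5 ⇔ |xᵢ − 99.00| > 3.5·47.50/0.6745 = 246.48.
So outliers lie outside [-147.48, 345.48].
459: M = 5.11 → outlier.
466: M = 5.21 → outlier.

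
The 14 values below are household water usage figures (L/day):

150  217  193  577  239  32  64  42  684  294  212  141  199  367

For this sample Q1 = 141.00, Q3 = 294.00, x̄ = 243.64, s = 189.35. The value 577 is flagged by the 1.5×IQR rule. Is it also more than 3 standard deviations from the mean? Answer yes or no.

z = (577 − 243.64) / 189.35 = 1.76.
|z| = 1.76 ≤ 3.

no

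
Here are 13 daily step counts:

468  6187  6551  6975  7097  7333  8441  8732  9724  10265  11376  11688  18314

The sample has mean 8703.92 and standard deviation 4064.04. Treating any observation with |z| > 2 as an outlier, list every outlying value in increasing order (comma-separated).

468, 18314

Cutoffs at x̄ ± 2s: 8703.92 ± 2·4064.04 = [575.84, 16832.00].
468: z = -2.03, |z| > 2 → outlier.
18314: z = 2.36, |z| > 2 → outlier.
Every other value lies within [575.84, 16832.00].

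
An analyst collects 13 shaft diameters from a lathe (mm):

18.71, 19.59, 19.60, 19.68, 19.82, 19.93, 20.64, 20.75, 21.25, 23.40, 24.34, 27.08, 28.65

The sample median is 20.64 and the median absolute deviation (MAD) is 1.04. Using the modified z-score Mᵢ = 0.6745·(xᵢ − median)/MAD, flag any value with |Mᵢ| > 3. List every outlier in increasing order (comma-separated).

|Mᵢ| > 3 ⇔ |xᵢ − 20.64| > 3·1.04/0.6745 = 4.63.
So outliers lie outside [16.01, 25.27].
27.08: M = 4.18 → outlier.
28.65: M = 5.19 → outlier.

27.08, 28.65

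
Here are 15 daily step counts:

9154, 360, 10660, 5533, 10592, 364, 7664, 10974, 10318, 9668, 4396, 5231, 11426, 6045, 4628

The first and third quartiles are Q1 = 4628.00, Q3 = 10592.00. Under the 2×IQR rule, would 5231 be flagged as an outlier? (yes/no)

IQR = Q3 − Q1 = 10592.00 − 4628.00 = 5964.00.
Lower fence = Q1 − 2·IQR = 4628.00 − 11928.00 = -7300.00.
Upper fence = Q3 + 2·IQR = 10592.00 + 11928.00 = 22520.00.
5231 lies within [-7300.00, 22520.00].

no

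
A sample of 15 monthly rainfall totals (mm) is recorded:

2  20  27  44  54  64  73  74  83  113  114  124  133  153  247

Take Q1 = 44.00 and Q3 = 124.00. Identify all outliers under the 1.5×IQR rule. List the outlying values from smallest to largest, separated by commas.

IQR = Q3 − Q1 = 124.00 − 44.00 = 80.00.
Lower fence = Q1 − 1.5·IQR = 44.00 − 120.00 = -76.00.
Upper fence = Q3 + 1.5·IQR = 124.00 + 120.00 = 244.00.
247 > 244.00 → outlier.
All remaining values lie within [-76.00, 244.00].

247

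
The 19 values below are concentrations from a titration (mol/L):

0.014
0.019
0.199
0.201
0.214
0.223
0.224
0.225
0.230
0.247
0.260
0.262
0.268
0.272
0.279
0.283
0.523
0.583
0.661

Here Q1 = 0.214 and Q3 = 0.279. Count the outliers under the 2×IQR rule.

IQR = 0.065; fences at 0.214 − 0.130 = 0.084 and 0.279 + 0.130 = 0.409.
Outside the cutoffs: 0.014, 0.019, 0.523, 0.583, 0.661.

5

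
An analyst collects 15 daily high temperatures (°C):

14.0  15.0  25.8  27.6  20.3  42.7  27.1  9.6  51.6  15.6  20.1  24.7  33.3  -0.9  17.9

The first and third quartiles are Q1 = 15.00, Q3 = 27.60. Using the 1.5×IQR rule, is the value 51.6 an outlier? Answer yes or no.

yes

IQR = Q3 − Q1 = 27.60 − 15.00 = 12.60.
Lower fence = Q1 − 1.5·IQR = 15.00 − 18.90 = -3.90.
Upper fence = Q3 + 1.5·IQR = 27.60 + 18.90 = 46.50.
51.6 lies above the upper fence.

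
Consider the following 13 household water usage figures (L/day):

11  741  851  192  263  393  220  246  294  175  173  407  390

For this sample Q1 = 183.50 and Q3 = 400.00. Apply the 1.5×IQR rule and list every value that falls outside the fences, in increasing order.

741, 851

IQR = Q3 − Q1 = 400.00 − 183.50 = 216.50.
Lower fence = Q1 − 1.5·IQR = 183.50 − 324.75 = -141.25.
Upper fence = Q3 + 1.5·IQR = 400.00 + 324.75 = 724.75.
741 > 724.75 → outlier.
851 > 724.75 → outlier.
All remaining values lie within [-141.25, 724.75].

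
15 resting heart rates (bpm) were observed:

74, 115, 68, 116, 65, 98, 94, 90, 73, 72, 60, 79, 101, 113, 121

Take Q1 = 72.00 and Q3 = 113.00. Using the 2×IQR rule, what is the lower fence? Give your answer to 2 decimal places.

IQR = Q3 − Q1 = 113.00 − 72.00 = 41.00.
Lower fence = Q1 − 2·IQR = 72.00 − 82.00 = -10.00.
Upper fence = Q3 + 2·IQR = 113.00 + 82.00 = 195.00.

-10.00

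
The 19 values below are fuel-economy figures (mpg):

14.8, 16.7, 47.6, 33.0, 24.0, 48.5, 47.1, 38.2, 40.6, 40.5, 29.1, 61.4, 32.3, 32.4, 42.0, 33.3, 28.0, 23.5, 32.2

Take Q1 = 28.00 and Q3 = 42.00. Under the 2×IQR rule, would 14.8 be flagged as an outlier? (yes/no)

IQR = Q3 − Q1 = 42.00 − 28.00 = 14.00.
Lower fence = Q1 − 2·IQR = 28.00 − 28.00 = 0.00.
Upper fence = Q3 + 2·IQR = 42.00 + 28.00 = 70.00.
14.8 lies within [0.00, 70.00].

no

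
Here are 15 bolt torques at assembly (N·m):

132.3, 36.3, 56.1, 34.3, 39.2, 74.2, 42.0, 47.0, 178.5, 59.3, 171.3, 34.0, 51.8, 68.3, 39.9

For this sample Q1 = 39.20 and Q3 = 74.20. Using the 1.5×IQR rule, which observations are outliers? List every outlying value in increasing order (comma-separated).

IQR = Q3 − Q1 = 74.20 − 39.20 = 35.00.
Lower fence = Q1 − 1.5·IQR = 39.20 − 52.50 = -13.30.
Upper fence = Q3 + 1.5·IQR = 74.20 + 52.50 = 126.70.
132.3 > 126.70 → outlier.
171.3 > 126.70 → outlier.
178.5 > 126.70 → outlier.
All remaining values lie within [-13.30, 126.70].

132.3, 171.3, 178.5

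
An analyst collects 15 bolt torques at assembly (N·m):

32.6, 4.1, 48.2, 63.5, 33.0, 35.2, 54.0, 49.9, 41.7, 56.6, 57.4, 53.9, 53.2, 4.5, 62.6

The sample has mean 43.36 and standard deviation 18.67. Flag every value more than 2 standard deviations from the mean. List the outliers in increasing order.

4.1, 4.5

Cutoffs at x̄ ± 2s: 43.36 ± 2·18.67 = [6.02, 80.70].
4.1: z = -2.10, |z| > 2 → outlier.
4.5: z = -2.08, |z| > 2 → outlier.
Every other value lies within [6.02, 80.70].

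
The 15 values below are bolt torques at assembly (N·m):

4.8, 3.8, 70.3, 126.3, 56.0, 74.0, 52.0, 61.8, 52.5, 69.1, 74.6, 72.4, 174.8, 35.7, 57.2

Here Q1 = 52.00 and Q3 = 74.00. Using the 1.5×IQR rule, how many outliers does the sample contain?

IQR = 22.00; fences at 52.00 − 33.00 = 19.00 and 74.00 + 33.00 = 107.00.
Outside the cutoffs: 3.8, 4.8, 126.3, 174.8.

4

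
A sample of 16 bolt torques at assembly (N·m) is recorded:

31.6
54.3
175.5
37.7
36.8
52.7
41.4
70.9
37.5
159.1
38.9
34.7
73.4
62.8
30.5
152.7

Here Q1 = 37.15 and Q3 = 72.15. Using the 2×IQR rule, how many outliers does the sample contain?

IQR = 35.00; fences at 37.15 − 70.00 = -32.85 and 72.15 + 70.00 = 142.15.
Outside the cutoffs: 152.7, 159.1, 175.5.

3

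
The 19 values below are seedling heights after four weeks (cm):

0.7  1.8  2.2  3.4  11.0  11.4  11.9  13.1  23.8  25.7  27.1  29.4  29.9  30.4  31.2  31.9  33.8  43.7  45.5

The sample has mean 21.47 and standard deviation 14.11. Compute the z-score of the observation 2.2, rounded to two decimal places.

-1.37

z = (2.2 − 21.47) / 14.11 = -1.37.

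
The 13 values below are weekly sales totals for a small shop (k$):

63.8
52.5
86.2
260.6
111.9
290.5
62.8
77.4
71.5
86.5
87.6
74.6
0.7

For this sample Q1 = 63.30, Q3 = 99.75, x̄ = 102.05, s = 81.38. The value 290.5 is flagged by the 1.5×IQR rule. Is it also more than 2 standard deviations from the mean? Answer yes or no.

yes

z = (290.5 − 102.05) / 81.38 = 2.32.
|z| = 2.32 > 2.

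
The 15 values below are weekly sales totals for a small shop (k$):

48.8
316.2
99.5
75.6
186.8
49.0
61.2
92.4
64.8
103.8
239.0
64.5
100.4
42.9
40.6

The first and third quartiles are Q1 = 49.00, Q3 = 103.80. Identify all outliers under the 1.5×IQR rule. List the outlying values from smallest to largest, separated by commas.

IQR = Q3 − Q1 = 103.80 − 49.00 = 54.80.
Lower fence = Q1 − 1.5·IQR = 49.00 − 82.20 = -33.20.
Upper fence = Q3 + 1.5·IQR = 103.80 + 82.20 = 186.00.
186.8 > 186.00 → outlier.
239.0 > 186.00 → outlier.
316.2 > 186.00 → outlier.
All remaining values lie within [-33.20, 186.00].

186.8, 239.0, 316.2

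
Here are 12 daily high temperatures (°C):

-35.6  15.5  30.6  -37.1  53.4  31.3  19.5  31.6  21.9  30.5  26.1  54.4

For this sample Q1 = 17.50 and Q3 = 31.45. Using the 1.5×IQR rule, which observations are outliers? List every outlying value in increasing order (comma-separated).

-37.1, -35.6, 53.4, 54.4

IQR = Q3 − Q1 = 31.45 − 17.50 = 13.95.
Lower fence = Q1 − 1.5·IQR = 17.50 − 20.925 = -3.425.
Upper fence = Q3 + 1.5·IQR = 31.45 + 20.925 = 52.375.
-37.1 < -3.425 → outlier.
-35.6 < -3.425 → outlier.
53.4 > 52.375 → outlier.
54.4 > 52.375 → outlier.
All remaining values lie within [-3.425, 52.375].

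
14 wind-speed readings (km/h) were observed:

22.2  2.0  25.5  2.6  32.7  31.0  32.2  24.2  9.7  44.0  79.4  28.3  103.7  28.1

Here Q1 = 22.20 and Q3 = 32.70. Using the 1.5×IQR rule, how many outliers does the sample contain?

IQR = 10.50; fences at 22.20 − 15.75 = 6.45 and 32.70 + 15.75 = 48.45.
Outside the cutoffs: 2.0, 2.6, 79.4, 103.7.

4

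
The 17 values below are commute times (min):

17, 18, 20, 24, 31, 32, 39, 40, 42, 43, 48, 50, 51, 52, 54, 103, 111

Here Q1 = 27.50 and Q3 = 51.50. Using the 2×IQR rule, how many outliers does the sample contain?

2

IQR = 24.00; fences at 27.50 − 48.00 = -20.50 and 51.50 + 48.00 = 99.50.
Outside the cutoffs: 103, 111.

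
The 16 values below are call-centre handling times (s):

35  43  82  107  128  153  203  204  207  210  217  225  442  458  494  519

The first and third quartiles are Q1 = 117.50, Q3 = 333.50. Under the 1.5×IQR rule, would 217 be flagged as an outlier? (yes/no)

no

IQR = Q3 − Q1 = 333.50 − 117.50 = 216.00.
Lower fence = Q1 − 1.5·IQR = 117.50 − 324.00 = -206.50.
Upper fence = Q3 + 1.5·IQR = 333.50 + 324.00 = 657.50.
217 lies within [-206.50, 657.50].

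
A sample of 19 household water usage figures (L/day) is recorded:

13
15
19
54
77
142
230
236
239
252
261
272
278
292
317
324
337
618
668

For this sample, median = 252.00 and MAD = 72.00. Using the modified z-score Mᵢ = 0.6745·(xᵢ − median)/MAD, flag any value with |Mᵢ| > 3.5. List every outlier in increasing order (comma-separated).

668

|Mᵢ| > 3.5 ⇔ |xᵢ − 252.00| > 3.5·72.00/0.6745 = 373.61.
So outliers lie outside [-121.61, 625.61].
668: M = 3.90 → outlier.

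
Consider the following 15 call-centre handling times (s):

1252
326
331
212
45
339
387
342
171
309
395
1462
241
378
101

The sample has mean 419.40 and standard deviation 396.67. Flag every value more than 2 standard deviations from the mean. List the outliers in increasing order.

1252, 1462

Cutoffs at x̄ ± 2s: 419.40 ± 2·396.67 = [-373.94, 1212.74].
1252: z = 2.10, |z| > 2 → outlier.
1462: z = 2.63, |z| > 2 → outlier.
Every other value lies within [-373.94, 1212.74].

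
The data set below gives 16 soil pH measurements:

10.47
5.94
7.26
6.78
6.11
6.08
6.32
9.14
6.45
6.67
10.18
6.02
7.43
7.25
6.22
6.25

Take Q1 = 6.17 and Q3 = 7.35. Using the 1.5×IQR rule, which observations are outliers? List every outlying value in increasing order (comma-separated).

IQR = Q3 − Q1 = 7.35 − 6.17 = 1.18.
Lower fence = Q1 − 1.5·IQR = 6.17 − 1.77 = 4.40.
Upper fence = Q3 + 1.5·IQR = 7.35 + 1.77 = 9.12.
9.14 > 9.12 → outlier.
10.18 > 9.12 → outlier.
10.47 > 9.12 → outlier.
All remaining values lie within [4.40, 9.12].

9.14, 10.18, 10.47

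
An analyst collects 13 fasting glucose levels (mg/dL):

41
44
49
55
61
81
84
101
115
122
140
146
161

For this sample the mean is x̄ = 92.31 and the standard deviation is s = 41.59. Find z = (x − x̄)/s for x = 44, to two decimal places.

-1.16

z = (44 − 92.31) / 41.59 = -1.16.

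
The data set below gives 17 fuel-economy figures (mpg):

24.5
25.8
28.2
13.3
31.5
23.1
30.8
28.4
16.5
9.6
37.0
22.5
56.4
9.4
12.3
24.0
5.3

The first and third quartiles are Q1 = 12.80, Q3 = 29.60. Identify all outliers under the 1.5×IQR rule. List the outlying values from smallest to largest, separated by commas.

IQR = Q3 − Q1 = 29.60 − 12.80 = 16.80.
Lower fence = Q1 − 1.5·IQR = 12.80 − 25.20 = -12.40.
Upper fence = Q3 + 1.5·IQR = 29.60 + 25.20 = 54.80.
56.4 > 54.80 → outlier.
All remaining values lie within [-12.40, 54.80].

56.4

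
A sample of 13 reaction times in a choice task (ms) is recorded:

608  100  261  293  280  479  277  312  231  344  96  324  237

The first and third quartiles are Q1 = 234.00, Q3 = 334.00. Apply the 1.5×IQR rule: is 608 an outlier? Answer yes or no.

yes

IQR = Q3 − Q1 = 334.00 − 234.00 = 100.00.
Lower fence = Q1 − 1.5·IQR = 234.00 − 150.00 = 84.00.
Upper fence = Q3 + 1.5·IQR = 334.00 + 150.00 = 484.00.
608 lies above the upper fence.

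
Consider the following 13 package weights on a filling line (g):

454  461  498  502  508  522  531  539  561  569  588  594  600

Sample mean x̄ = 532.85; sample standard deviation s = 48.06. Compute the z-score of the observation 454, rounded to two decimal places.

z = (454 − 532.85) / 48.06 = -1.64.

-1.64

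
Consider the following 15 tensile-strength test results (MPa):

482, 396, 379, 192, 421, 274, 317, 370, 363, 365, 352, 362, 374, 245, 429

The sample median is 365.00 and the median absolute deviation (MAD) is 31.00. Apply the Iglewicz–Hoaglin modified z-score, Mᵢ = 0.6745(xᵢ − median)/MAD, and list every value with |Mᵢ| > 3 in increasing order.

192

|Mᵢ| > 3 ⇔ |xᵢ − 365.00| > 3·31.00/0.6745 = 137.88.
So outliers lie outside [227.12, 502.88].
192: M = -3.76 → outlier.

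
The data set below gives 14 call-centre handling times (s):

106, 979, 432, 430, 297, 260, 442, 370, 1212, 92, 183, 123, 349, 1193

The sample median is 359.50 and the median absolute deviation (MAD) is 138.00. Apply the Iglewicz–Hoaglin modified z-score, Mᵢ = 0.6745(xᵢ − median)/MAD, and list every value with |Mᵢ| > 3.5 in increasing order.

|Mᵢ| > 3.5 ⇔ |xᵢ − 359.50| > 3.5·138.00/0.6745 = 716.09.
So outliers lie outside [-356.59, 1075.59].
1193: M = 4.07 → outlier.
1212: M = 4.17 → outlier.

1193, 1212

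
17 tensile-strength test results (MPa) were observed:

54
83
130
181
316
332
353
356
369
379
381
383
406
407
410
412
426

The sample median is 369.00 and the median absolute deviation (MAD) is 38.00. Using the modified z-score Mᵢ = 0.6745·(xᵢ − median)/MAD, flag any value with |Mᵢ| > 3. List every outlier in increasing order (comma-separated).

54, 83, 130, 181

|Mᵢ| > 3 ⇔ |xᵢ − 369.00| > 3·38.00/0.6745 = 169.01.
So outliers lie outside [199.99, 538.01].
54: M = -5.59 → outlier.
83: M = -5.08 → outlier.
130: M = -4.24 → outlier.
181: M = -3.34 → outlier.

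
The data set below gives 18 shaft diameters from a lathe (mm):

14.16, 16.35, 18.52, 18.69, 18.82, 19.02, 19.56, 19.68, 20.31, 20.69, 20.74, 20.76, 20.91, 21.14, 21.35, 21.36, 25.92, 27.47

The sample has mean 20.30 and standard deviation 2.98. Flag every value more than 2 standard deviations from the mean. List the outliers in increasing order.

Cutoffs at x̄ ± 2s: 20.30 ± 2·2.98 = [14.34, 26.26].
14.16: z = -2.06, |z| > 2 → outlier.
27.47: z = 2.41, |z| > 2 → outlier.
Every other value lies within [14.34, 26.26].

14.16, 27.47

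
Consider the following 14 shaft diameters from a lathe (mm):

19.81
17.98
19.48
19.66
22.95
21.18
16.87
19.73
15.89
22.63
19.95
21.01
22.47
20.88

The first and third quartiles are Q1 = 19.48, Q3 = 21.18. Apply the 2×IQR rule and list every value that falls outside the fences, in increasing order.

15.89

IQR = Q3 − Q1 = 21.18 − 19.48 = 1.70.
Lower fence = Q1 − 2·IQR = 19.48 − 3.40 = 16.08.
Upper fence = Q3 + 2·IQR = 21.18 + 3.40 = 24.58.
15.89 < 16.08 → outlier.
All remaining values lie within [16.08, 24.58].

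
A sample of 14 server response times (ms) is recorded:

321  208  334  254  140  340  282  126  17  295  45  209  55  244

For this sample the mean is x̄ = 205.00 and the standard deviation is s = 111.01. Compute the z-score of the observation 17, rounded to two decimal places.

z = (17 − 205.00) / 111.01 = -1.69.

-1.69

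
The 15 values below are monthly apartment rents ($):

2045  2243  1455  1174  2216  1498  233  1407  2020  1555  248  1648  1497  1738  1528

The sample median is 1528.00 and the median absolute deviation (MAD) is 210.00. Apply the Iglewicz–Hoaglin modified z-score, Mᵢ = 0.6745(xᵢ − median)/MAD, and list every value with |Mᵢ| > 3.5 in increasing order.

|Mᵢ| > 3.5 ⇔ |xᵢ − 1528.00| > 3.5·210.00/0.6745 = 1089.70.
So outliers lie outside [438.30, 2617.70].
233: M = -4.16 → outlier.
248: M = -4.11 → outlier.

233, 248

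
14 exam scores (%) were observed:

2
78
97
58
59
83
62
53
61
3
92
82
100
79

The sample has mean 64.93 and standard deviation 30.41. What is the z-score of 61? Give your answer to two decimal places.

-0.13

z = (61 − 64.93) / 30.41 = -0.13.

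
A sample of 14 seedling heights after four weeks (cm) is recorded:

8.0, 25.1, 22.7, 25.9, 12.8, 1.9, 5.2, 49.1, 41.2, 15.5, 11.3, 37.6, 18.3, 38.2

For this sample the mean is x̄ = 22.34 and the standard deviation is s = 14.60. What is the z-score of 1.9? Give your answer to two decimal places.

z = (1.9 − 22.34) / 14.60 = -1.40.

-1.40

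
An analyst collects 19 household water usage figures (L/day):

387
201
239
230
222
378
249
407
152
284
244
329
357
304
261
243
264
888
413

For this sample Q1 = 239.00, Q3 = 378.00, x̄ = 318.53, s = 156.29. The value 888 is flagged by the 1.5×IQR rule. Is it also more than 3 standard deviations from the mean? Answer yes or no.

yes

z = (888 − 318.53) / 156.29 = 3.64.
|z| = 3.64 > 3.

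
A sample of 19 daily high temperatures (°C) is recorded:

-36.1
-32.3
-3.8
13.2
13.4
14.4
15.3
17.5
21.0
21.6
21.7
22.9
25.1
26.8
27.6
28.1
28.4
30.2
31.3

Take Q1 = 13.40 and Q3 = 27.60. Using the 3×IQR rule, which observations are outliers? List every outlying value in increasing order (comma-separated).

-36.1, -32.3

IQR = Q3 − Q1 = 27.60 − 13.40 = 14.20.
Lower fence = Q1 − 3·IQR = 13.40 − 42.60 = -29.20.
Upper fence = Q3 + 3·IQR = 27.60 + 42.60 = 70.20.
-36.1 < -29.20 → outlier.
-32.3 < -29.20 → outlier.
All remaining values lie within [-29.20, 70.20].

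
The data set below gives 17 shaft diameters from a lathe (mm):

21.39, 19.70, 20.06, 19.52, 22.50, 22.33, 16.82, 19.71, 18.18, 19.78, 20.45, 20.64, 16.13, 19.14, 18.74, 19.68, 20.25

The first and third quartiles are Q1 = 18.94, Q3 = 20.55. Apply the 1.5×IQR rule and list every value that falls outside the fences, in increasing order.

16.13

IQR = Q3 − Q1 = 20.55 − 18.94 = 1.61.
Lower fence = Q1 − 1.5·IQR = 18.94 − 2.415 = 16.525.
Upper fence = Q3 + 1.5·IQR = 20.55 + 2.415 = 22.965.
16.13 < 16.525 → outlier.
All remaining values lie within [16.525, 22.965].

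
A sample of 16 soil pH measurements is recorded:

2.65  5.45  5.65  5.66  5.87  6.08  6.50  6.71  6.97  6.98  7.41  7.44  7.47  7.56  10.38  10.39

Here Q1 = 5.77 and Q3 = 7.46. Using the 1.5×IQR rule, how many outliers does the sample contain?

IQR = 1.69; fences at 5.77 − 2.535 = 3.235 and 7.46 + 2.535 = 9.995.
Outside the cutoffs: 2.65, 10.38, 10.39.

3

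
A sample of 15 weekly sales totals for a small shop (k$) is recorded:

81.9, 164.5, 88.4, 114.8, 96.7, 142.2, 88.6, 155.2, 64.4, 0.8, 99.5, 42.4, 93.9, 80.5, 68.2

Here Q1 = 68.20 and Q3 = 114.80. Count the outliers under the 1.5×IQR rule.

0

IQR = 46.60; fences at 68.20 − 69.90 = -1.70 and 114.80 + 69.90 = 184.70.
Every value lies within the cutoffs.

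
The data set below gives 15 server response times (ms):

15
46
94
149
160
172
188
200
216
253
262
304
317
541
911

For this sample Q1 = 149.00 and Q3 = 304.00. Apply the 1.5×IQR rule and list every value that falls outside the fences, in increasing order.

541, 911

IQR = Q3 − Q1 = 304.00 − 149.00 = 155.00.
Lower fence = Q1 − 1.5·IQR = 149.00 − 232.50 = -83.50.
Upper fence = Q3 + 1.5·IQR = 304.00 + 232.50 = 536.50.
541 > 536.50 → outlier.
911 > 536.50 → outlier.
All remaining values lie within [-83.50, 536.50].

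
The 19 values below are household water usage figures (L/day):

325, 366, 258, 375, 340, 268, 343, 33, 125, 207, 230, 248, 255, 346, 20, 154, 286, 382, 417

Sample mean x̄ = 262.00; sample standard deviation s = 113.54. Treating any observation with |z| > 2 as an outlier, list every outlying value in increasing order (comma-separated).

20, 33

Cutoffs at x̄ ± 2s: 262.00 ± 2·113.54 = [34.92, 489.08].
20: z = -2.13, |z| > 2 → outlier.
33: z = -2.02, |z| > 2 → outlier.
Every other value lies within [34.92, 489.08].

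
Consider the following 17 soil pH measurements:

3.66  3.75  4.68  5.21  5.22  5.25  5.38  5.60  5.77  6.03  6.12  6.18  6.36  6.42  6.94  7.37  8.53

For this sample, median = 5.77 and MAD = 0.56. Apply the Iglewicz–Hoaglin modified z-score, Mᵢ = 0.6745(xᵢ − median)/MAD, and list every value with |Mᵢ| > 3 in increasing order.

|Mᵢ| > 3 ⇔ |xᵢ − 5.77| > 3·0.56/0.6745 = 2.49.
So outliers lie outside [3.28, 8.26].
8.53: M = 3.32 → outlier.

8.53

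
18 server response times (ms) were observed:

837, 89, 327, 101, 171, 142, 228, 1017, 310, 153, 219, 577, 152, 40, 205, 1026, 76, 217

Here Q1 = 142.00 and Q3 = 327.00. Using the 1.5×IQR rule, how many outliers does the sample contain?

3

IQR = 185.00; fences at 142.00 − 277.50 = -135.50 and 327.00 + 277.50 = 604.50.
Outside the cutoffs: 837, 1017, 1026.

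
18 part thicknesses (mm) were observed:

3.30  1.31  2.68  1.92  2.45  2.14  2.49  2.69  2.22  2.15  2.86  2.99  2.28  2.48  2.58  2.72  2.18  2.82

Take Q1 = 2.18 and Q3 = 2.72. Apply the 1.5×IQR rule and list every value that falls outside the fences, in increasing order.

1.31

IQR = Q3 − Q1 = 2.72 − 2.18 = 0.54.
Lower fence = Q1 − 1.5·IQR = 2.18 − 0.81 = 1.37.
Upper fence = Q3 + 1.5·IQR = 2.72 + 0.81 = 3.53.
1.31 < 1.37 → outlier.
All remaining values lie within [1.37, 3.53].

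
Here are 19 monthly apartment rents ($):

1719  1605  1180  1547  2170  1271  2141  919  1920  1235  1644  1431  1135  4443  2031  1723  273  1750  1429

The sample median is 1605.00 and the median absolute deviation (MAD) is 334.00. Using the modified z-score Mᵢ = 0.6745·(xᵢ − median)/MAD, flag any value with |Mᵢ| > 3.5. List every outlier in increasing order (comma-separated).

|Mᵢ| > 3.5 ⇔ |xᵢ − 1605.00| > 3.5·334.00/0.6745 = 1733.14.
So outliers lie outside [-128.14, 3338.14].
4443: M = 5.73 → outlier.

4443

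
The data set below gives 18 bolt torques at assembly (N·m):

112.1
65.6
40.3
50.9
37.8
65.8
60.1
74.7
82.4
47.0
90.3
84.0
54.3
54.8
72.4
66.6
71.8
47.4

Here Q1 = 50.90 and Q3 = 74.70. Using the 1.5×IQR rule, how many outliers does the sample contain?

1

IQR = 23.80; fences at 50.90 − 35.70 = 15.20 and 74.70 + 35.70 = 110.40.
Outside the cutoffs: 112.1.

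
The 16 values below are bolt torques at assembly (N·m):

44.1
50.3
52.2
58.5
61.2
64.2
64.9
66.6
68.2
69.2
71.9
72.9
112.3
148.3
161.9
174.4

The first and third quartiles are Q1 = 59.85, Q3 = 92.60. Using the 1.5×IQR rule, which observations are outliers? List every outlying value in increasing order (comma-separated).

IQR = Q3 − Q1 = 92.60 − 59.85 = 32.75.
Lower fence = Q1 − 1.5·IQR = 59.85 − 49.125 = 10.725.
Upper fence = Q3 + 1.5·IQR = 92.60 + 49.125 = 141.725.
148.3 > 141.725 → outlier.
161.9 > 141.725 → outlier.
174.4 > 141.725 → outlier.
All remaining values lie within [10.725, 141.725].

148.3, 161.9, 174.4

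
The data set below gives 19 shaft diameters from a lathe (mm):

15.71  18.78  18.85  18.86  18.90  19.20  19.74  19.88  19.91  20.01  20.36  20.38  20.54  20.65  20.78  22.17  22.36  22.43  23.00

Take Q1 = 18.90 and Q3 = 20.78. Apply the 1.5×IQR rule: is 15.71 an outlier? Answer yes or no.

IQR = Q3 − Q1 = 20.78 − 18.90 = 1.88.
Lower fence = Q1 − 1.5·IQR = 18.90 − 2.82 = 16.08.
Upper fence = Q3 + 1.5·IQR = 20.78 + 2.82 = 23.60.
15.71 lies below the lower fence.

yes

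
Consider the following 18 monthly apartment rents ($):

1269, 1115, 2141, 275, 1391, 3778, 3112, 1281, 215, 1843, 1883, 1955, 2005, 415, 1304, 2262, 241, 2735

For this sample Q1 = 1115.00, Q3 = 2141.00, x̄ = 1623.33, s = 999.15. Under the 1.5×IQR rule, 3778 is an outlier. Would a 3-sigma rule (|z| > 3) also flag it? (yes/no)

no

z = (3778 − 1623.33) / 999.15 = 2.16.
|z| = 2.16 ≤ 3.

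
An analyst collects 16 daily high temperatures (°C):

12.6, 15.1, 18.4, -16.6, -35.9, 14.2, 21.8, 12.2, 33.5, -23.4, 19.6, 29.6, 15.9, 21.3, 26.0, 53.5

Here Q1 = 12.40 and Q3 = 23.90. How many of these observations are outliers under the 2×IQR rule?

4

IQR = 11.50; fences at 12.40 − 23.00 = -10.60 and 23.90 + 23.00 = 46.90.
Outside the cutoffs: -35.9, -23.4, -16.6, 53.5.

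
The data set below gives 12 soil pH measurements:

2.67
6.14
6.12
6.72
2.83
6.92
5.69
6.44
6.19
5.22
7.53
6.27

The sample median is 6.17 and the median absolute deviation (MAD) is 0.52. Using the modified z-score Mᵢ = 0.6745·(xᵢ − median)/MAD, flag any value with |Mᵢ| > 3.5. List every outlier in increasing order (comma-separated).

|Mᵢ| > 3.5 ⇔ |xᵢ − 6.17| > 3.5·0.52/0.6745 = 2.70.
So outliers lie outside [3.47, 8.87].
2.67: M = -4.54 → outlier.
2.83: M = -4.33 → outlier.

2.67, 2.83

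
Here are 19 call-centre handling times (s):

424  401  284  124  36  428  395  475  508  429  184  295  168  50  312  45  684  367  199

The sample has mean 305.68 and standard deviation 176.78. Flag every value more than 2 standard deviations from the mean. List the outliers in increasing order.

Cutoffs at x̄ ± 2s: 305.68 ± 2·176.78 = [-47.88, 659.24].
684: z = 2.14, |z| > 2 → outlier.
Every other value lies within [-47.88, 659.24].

684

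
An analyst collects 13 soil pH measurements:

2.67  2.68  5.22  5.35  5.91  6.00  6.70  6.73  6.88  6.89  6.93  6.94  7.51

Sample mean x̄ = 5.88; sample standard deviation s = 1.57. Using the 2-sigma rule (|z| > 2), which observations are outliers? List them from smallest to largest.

Cutoffs at x̄ ± 2s: 5.88 ± 2·1.57 = [2.74, 9.02].
2.67: z = -2.04, |z| > 2 → outlier.
2.68: z = -2.04, |z| > 2 → outlier.
Every other value lies within [2.74, 9.02].

2.67, 2.68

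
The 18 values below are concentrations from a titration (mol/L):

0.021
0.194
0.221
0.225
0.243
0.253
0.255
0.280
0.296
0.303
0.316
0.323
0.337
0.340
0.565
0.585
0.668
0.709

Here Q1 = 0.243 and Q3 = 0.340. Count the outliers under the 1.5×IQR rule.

IQR = 0.097; fences at 0.243 − 0.1455 = 0.0975 and 0.340 + 0.1455 = 0.4855.
Outside the cutoffs: 0.021, 0.565, 0.585, 0.668, 0.709.

5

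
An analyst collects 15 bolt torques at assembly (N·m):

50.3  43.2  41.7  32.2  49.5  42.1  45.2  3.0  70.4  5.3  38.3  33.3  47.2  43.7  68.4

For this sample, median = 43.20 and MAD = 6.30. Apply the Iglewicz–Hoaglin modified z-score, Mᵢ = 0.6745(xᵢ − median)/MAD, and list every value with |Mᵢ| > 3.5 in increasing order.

3.0, 5.3

|Mᵢ| > 3.5 ⇔ |xᵢ − 43.20| > 3.5·6.30/0.6745 = 32.69.
So outliers lie outside [10.51, 75.89].
3.0: M = -4.30 → outlier.
5.3: M = -4.06 → outlier.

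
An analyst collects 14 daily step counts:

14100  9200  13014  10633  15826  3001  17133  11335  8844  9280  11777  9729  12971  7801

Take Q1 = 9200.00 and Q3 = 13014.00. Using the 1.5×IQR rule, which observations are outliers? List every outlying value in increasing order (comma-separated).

3001

IQR = Q3 − Q1 = 13014.00 − 9200.00 = 3814.00.
Lower fence = Q1 − 1.5·IQR = 9200.00 − 5721.00 = 3479.00.
Upper fence = Q3 + 1.5·IQR = 13014.00 + 5721.00 = 18735.00.
3001 < 3479.00 → outlier.
All remaining values lie within [3479.00, 18735.00].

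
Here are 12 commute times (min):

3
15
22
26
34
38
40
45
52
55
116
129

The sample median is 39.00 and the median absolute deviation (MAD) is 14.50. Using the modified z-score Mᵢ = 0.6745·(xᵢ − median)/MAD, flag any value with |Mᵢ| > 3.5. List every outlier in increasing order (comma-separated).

|Mᵢ| > 3.5 ⇔ |xᵢ − 39.00| > 3.5·14.50/0.6745 = 75.24.
So outliers lie outside [-36.24, 114.24].
116: M = 3.58 → outlier.
129: M = 4.19 → outlier.

116, 129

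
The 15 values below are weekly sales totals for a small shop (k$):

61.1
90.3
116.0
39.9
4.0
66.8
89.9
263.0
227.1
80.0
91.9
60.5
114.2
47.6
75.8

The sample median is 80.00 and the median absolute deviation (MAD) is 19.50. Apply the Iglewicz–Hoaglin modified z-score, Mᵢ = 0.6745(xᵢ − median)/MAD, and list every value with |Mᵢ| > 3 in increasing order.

|Mᵢ| > 3 ⇔ |xᵢ − 80.00| > 3·19.50/0.6745 = 86.73.
So outliers lie outside [-6.73, 166.73].
227.1: M = 5.09 → outlier.
263.0: M = 6.33 → outlier.

227.1, 263.0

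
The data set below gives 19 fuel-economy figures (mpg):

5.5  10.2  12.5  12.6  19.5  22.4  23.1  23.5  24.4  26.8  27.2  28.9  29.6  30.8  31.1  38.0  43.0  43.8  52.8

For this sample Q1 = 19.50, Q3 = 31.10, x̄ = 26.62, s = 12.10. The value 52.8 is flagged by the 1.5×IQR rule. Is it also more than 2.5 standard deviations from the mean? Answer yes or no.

z = (52.8 − 26.62) / 12.10 = 2.16.
|z| = 2.16 ≤ 2.5.

no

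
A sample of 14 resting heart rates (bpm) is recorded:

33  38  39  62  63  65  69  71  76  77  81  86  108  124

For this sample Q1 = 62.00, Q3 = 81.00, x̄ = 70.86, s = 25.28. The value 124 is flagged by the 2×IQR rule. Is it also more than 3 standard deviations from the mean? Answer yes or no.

no

z = (124 − 70.86) / 25.28 = 2.10.
|z| = 2.10 ≤ 3.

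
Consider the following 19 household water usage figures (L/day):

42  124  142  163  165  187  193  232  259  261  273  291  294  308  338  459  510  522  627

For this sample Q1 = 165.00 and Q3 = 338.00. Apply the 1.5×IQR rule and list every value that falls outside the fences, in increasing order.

IQR = Q3 − Q1 = 338.00 − 165.00 = 173.00.
Lower fence = Q1 − 1.5·IQR = 165.00 − 259.50 = -94.50.
Upper fence = Q3 + 1.5·IQR = 338.00 + 259.50 = 597.50.
627 > 597.50 → outlier.
All remaining values lie within [-94.50, 597.50].

627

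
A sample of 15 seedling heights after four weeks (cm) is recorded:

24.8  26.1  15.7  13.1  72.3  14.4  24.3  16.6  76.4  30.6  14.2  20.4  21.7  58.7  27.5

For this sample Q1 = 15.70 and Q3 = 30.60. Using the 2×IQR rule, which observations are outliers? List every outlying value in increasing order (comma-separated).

IQR = Q3 − Q1 = 30.60 − 15.70 = 14.90.
Lower fence = Q1 − 2·IQR = 15.70 − 29.80 = -14.10.
Upper fence = Q3 + 2·IQR = 30.60 + 29.80 = 60.40.
72.3 > 60.40 → outlier.
76.4 > 60.40 → outlier.
All remaining values lie within [-14.10, 60.40].

72.3, 76.4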